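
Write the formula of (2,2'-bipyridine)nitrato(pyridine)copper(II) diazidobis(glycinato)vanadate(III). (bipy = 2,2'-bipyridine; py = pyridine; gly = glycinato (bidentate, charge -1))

[Cu(bipy)(NO3)(py)][V(gly)2(N3)2]

Cation [Cu…]: ligand charges -1, Cu(II) ⇒ ion charge 1+.
Anion [V…]: ligand charges -4, V(III) ⇒ ion charge 1−.
One 1+ cation balances one 1− anion.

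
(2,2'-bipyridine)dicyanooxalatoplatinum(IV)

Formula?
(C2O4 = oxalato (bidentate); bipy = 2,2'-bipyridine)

[Pt(bipy)(C2O4)(CN)2]

Ligands: 1 oxalato (C2O4, -2), 1 2,2'-bipyridine (bipy, neutral), 2 cyano (CN, -1). Ligand charge sum = -4.
With Pt in oxidation state +4, the complex ion is [Pt...].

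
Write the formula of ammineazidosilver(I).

Ligands: 1 azido (N3, -1), 1 ammine (NH3, neutral). Ligand charge sum = -1.
With Ag in oxidation state +1, the complex ion is [Ag...].

[Ag(N3)(NH3)]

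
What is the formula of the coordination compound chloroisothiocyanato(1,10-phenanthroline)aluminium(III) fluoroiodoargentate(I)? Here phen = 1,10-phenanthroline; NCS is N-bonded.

[AlCl(NCS)(phen)][AgFI]

Cation [Al…]: ligand charges -2, Al(III) ⇒ ion charge 1+.
Anion [Ag…]: ligand charges -2, Ag(I) ⇒ ion charge 1−.
One 1+ cation balances one 1− anion.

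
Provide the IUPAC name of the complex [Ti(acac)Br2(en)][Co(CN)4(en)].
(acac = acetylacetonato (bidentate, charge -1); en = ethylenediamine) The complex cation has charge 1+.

(acetylacetonato)dibromo(ethylenediamine)titanium(IV) tetracyano(ethylenediamine)cobaltate(III)

Both ions are complex: the cation is named first with the plain metal name, the anion second with the -ate form; each ion's ligands are alphabetised independently.
The complex cation is given as 1+; its ligand charges sum to -3, so Ti = +4.
A 1:1 salt means the anion carries the equal and opposite charge, 1−.
Anion: ligand charges sum to -4; for the ion to be 1−, Co = +3.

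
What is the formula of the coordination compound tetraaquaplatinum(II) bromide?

Ligands: 4 aqua (H2O, neutral). Ligand charge sum = 0.
With Pt in oxidation state +2, the complex ion is [Pt...]^2+.
Charge balance with bromide (-1) requires 1 complex ion per 2 bromide.

[Pt(H2O)4]Br2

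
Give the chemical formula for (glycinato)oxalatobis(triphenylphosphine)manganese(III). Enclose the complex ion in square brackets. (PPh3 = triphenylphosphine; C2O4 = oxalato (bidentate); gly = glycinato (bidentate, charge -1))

Ligands: 2 triphenylphosphine (PPh3, neutral), 1 oxalato (C2O4, -2), 1 glycinato (gly, -1). Ligand charge sum = -3.
With Mn in oxidation state +3, the complex ion is [Mn...].

[Mn(C2O4)(gly)(PPh3)2]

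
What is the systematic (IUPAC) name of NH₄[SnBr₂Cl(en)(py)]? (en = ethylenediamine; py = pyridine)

The 1 ammonium counter-ion carries a total charge of +1, so each complex ion is 1−.
Ligand charges: 1×ethylenediamine (neutral), 1×chloro (-1 each), 1×pyridine (neutral), 2×bromo (-1 each); total -3. So Sn + (-3) = 1−, giving Sn = +2.
Ligands are named alphabetically: bromo before chloro before ethylenediamine before pyridine.
The complex ion is anionic, so tin takes the -ate form stannate(II).

ammonium dibromochloro(ethylenediamine)(pyridine)stannate(II)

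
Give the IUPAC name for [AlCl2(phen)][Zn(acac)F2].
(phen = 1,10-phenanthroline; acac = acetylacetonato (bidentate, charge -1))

dichloro(1,10-phenanthroline)aluminium(III) (acetylacetonato)difluorozincate(II)

Both ions are complex: the cation is named first with the plain metal name, the anion second with the -ate form; each ion's ligands are alphabetised independently.
Zinc is always +2 in its complexes; the anion's ligand charges sum to -3, so the complex anion is 1−.
A 1:1 salt means the cation carries the equal and opposite charge, 1+.
Cation: ligand charges sum to -2; for the ion to be 1+, Al = +3.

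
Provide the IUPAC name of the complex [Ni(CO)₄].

tetracarbonylnickel(0)

There is no counter-ion, so the complex is neutral overall.
Ligand charges: 4×carbonyl (neutral); total 0. So Ni + (0) = 0, giving Ni = 0.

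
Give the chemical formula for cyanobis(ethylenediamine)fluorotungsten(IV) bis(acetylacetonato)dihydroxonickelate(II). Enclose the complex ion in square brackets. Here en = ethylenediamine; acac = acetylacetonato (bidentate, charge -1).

[W(CN)(en)2F][Ni(acac)2(OH)2]

Cation [W…]: ligand charges -2, W(IV) ⇒ ion charge 2+.
Anion [Ni…]: ligand charges -4, Ni(II) ⇒ ion charge 2−.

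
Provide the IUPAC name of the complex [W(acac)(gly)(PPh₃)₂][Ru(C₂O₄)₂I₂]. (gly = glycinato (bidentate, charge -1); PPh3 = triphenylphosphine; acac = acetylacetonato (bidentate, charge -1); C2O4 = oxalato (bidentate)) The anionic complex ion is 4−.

The complex anion is given as 4−; its ligand charges sum to -6, so Ru = +2.
A 1:1 salt means the cation carries the equal and opposite charge, 4+.
Cation: ligand charges sum to -2; for the ion to be 4+, W = +6.

(acetylacetonato)(glycinato)bis(triphenylphosphine)tungsten(VI) diiododioxalatoruthenate(II)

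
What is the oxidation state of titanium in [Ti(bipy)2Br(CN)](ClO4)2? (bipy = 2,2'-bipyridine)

+4

2 perchlorate outside the brackets (-1 each) → the complex ion is 2+.
Ligand charges: 1×Br = -1; 2×bipy neutral; 1×CN = -1; sum -2.
Ti + (-2) = 2+ ⇒ Ti is +4.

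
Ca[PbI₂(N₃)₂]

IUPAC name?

The 1 calcium counter-ion carries a total charge of +2, so each complex ion is 2−.
Ligand charges: 2×azido (-1 each), 2×iodo (-1 each); total -4. So Pb + (-4) = 2−, giving Pb = +2.
The complex ion is anionic, so lead takes the -ate form plumbate(II).

calcium diazidodiiodoplumbate(II)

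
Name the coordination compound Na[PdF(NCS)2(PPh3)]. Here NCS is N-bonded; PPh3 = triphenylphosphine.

sodium fluorodiisothiocyanato(triphenylphosphine)palladate(II)

The 1 sodium counter-ion carries a total charge of +1, so each complex ion is 1−.
Ligand charges: 2×isothiocyanato (-1 each), 1×triphenylphosphine (neutral), 1×fluoro (-1 each); total -3. So Pd + (-3) = 1−, giving Pd = +2.
Ligands are named alphabetically: fluoro before isothiocyanato before triphenylphosphine.
The complex ion is anionic, so palladium takes the -ate form palladate(II).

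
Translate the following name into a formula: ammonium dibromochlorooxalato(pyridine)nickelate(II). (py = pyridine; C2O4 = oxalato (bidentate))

(NH4)3[NiBr2(C2O4)Cl(py)]

Ligands: 1 pyridine (py, neutral), 2 bromo (Br, -1), 1 chloro (Cl, -1), 1 oxalato (C2O4, -2). Ligand charge sum = -5.
With Ni in oxidation state +2, the complex ion is [Ni...]^3−.
Charge balance with ammonium (+1) requires 1 complex ion per 3 ammonium.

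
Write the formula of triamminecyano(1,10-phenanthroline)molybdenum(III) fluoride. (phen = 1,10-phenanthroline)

Ligands: 1 1,10-phenanthroline (phen, neutral), 1 cyano (CN, -1), 3 ammine (NH3, neutral). Ligand charge sum = -1.
With Mo in oxidation state +3, the complex ion is [Mo...]^2+.
Charge balance with fluoride (-1) requires 1 complex ion per 2 fluoride.

[Mo(CN)(NH3)3(phen)]F2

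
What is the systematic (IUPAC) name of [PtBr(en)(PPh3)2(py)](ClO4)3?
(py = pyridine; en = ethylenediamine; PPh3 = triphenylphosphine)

The 3 perchlorate counter-ions carry a total charge of -3, so each complex ion is 3+.
Ligand charges: 1×pyridine (neutral), 1×ethylenediamine (neutral), 1×bromo (-1 each), 2×triphenylphosphine (neutral); total -1. So Pt + (-1) = 3+, giving Pt = +4.
Ligands are named alphabetically: bromo before ethylenediamine before pyridine before triphenylphosphine.

bromo(ethylenediamine)(pyridine)bis(triphenylphosphine)platinum(IV) perchlorate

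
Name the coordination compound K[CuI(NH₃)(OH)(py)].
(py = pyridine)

The 1 potassium counter-ion carries a total charge of +1, so each complex ion is 1−.
Ligand charges: 1×iodo (-1 each), 1×ammine (neutral), 1×hydroxo (-1 each), 1×pyridine (neutral); total -2. So Cu + (-2) = 1−, giving Cu = +1.
Ligands are named alphabetically: ammine before hydroxo before iodo before pyridine.
The complex ion is anionic, so copper takes the -ate form cuprate(I).

potassium amminehydroxoiodo(pyridine)cuprate(I)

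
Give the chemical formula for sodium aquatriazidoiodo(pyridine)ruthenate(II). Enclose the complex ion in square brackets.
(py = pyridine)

Na2[Ru(H2O)I(N3)3(py)]

Ligands: 3 azido (N3, -1), 1 iodo (I, -1), 1 pyridine (py, neutral), 1 aqua (H2O, neutral). Ligand charge sum = -4.
With Ru in oxidation state +2, the complex ion is [Ru...]^2−.
Charge balance with sodium (+1) requires 1 complex ion per 2 sodium.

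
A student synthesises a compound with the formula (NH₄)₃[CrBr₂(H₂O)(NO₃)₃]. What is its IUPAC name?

The 3 ammonium counter-ions carry a total charge of +3, so each complex ion is 3−.
Ligand charges: 3×nitrato (-1 each), 1×aqua (neutral), 2×bromo (-1 each); total -5. So Cr + (-5) = 3−, giving Cr = +2.
The complex ion is anionic, so chromium takes the -ate form chromate(II).

ammonium aquadibromotrinitratochromate(II)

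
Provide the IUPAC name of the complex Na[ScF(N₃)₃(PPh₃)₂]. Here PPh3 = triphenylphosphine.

sodium triazidofluorobis(triphenylphosphine)scandate(III)

The 1 sodium counter-ion carries a total charge of +1, so each complex ion is 1−.
Ligand charges: 1×fluoro (-1 each), 2×triphenylphosphine (neutral), 3×azido (-1 each); total -4. So Sc + (-4) = 1−, giving Sc = +3.
Ligands are named alphabetically: azido before fluoro before triphenylphosphine.
The complex ion is anionic, so scandium takes the -ate form scandate(III).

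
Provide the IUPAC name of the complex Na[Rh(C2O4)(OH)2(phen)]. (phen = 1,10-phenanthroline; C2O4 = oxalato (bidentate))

sodium dihydroxooxalato(1,10-phenanthroline)rhodate(III)

The 1 sodium counter-ion carries a total charge of +1, so each complex ion is 1−.
Ligand charges: 1×1,10-phenanthroline (neutral), 2×hydroxo (-1 each), 1×oxalato (-2 each); total -4. So Rh + (-4) = 1−, giving Rh = +3.
Ligands are named alphabetically: hydroxo before oxalato before phenanthroline.
The complex ion is anionic, so rhodium takes the -ate form rhodate(III).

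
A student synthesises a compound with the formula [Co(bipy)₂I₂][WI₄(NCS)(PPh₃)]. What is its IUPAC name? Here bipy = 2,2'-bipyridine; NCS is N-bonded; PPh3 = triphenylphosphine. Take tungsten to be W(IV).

bis(2,2'-bipyridine)diiodocobalt(III) tetraiodoisothiocyanato(triphenylphosphine)tungstate(IV)

Both ions are complex: the cation is named first with the plain metal name, the anion second with the -ate form; each ion's ligands are alphabetised independently.
W is given as +4; the anion's ligand charges sum to -5, so the complex anion is 1−.
A 1:1 salt means the cation carries the equal and opposite charge, 1+.
Cation: ligand charges sum to -2; for the ion to be 1+, Co = +3.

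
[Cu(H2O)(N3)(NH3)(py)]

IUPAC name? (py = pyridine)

ammineaquaazido(pyridine)copper(I)

There is no counter-ion, so the complex is neutral overall.
Ligand charges: 1×azido (-1 each), 1×aqua (neutral), 1×pyridine (neutral), 1×ammine (neutral); total -1. So Cu + (-1) = 0, giving Cu = +1.
Ligands are named alphabetically: ammine before aqua before azido before pyridine.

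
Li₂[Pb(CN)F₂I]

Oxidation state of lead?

+2

2 lithium outside the brackets (+1 each) → the complex ion is 2−.
Ligand charges: 1×CN = -1; 1×I = -1; 2×F = -2; sum -4.
Pb + (-4) = 2− ⇒ Pb is +2.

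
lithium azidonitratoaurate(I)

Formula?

Ligands: 1 azido (N3, -1), 1 nitrato (NO3, -1). Ligand charge sum = -2.
Charge balance with lithium (+1) requires 1 complex ion per 1 lithium.

Li[Au(N3)(NO3)]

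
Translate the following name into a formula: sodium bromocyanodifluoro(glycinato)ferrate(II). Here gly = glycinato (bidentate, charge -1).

Na3[FeBr(CN)F2(gly)]

Ligands: 1 cyano (CN, -1), 1 glycinato (gly, -1), 2 fluoro (F, -1), 1 bromo (Br, -1). Ligand charge sum = -5.
With Fe in oxidation state +2, the complex ion is [Fe...]^3−.
Charge balance with sodium (+1) requires 1 complex ion per 3 sodium.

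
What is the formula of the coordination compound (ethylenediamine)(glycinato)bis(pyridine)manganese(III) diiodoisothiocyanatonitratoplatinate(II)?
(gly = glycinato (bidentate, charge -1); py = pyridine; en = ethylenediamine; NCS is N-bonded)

[Mn(en)(gly)(py)2][PtI2(NCS)(NO3)]

Cation [Mn…]: ligand charges -1, Mn(III) ⇒ ion charge 2+.
Anion [Pt…]: ligand charges -4, Pt(II) ⇒ ion charge 2−.
One 2+ cation balances one 2− anion.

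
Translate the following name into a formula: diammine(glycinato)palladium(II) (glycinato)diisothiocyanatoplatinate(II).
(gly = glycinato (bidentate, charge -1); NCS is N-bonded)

[Pd(gly)(NH3)2][Pt(gly)(NCS)2]

Cation [Pd…]: ligand charges -1, Pd(II) ⇒ ion charge 1+.
Anion [Pt…]: ligand charges -3, Pt(II) ⇒ ion charge 1−.
One 1+ cation balances one 1− anion.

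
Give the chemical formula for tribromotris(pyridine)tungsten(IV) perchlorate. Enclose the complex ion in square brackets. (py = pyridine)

[WBr3(py)3]ClO4

Ligands: 3 pyridine (py, neutral), 3 bromo (Br, -1). Ligand charge sum = -3.
With W in oxidation state +4, the complex ion is [W...]^1+.
Charge balance with perchlorate (-1) requires 1 complex ion per 1 perchlorate.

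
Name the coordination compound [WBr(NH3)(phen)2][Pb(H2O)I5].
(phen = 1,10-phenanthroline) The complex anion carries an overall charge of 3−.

Both ions are complex: the cation is named first with the plain metal name, the anion second with the -ate form; each ion's ligands are alphabetised independently.
The complex anion is given as 3−; its ligand charges sum to -5, so Pb = +2.
A 1:1 salt means the cation carries the equal and opposite charge, 3+.
Cation: ligand charges sum to -1; for the ion to be 3+, W = +4.

amminebromobis(1,10-phenanthroline)tungsten(IV) aquapentaiodoplumbate(II)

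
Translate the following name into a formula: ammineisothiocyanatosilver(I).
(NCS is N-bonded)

Ligands: 1 isothiocyanato (NCS, -1), 1 ammine (NH3, neutral). Ligand charge sum = -1.
With Ag in oxidation state +1, the complex ion is [Ag...].

[Ag(NCS)(NH3)]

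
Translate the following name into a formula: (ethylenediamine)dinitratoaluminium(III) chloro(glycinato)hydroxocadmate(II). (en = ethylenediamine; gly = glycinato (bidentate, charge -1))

[Al(en)(NO3)2][CdCl(gly)(OH)]

Cation [Al…]: ligand charges -2, Al(III) ⇒ ion charge 1+.
Anion [Cd…]: ligand charges -3, Cd(II) ⇒ ion charge 1−.
One 1+ cation balances one 1− anion.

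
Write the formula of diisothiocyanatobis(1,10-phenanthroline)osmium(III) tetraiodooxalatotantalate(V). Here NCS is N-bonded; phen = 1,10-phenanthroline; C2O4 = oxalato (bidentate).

[Os(NCS)2(phen)2][Ta(C2O4)I4]

Cation [Os…]: ligand charges -2, Os(III) ⇒ ion charge 1+.
Anion [Ta…]: ligand charges -6, Ta(V) ⇒ ion charge 1−.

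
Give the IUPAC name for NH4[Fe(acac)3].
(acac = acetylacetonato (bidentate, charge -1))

The 1 ammonium counter-ion carries a total charge of +1, so each complex ion is 1−.
Ligand charges: 3×acetylacetonato (-1 each); total -3. So Fe + (-3) = 1−, giving Fe = +2.
The complex ion is anionic, so iron takes the -ate form ferrate(II).

ammonium tris(acetylacetonato)ferrate(II)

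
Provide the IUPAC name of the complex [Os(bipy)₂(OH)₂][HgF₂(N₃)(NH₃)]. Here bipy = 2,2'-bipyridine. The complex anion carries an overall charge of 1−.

bis(2,2'-bipyridine)dihydroxoosmium(III) ammineazidodifluoromercurate(II)

The complex anion is given as 1−; its ligand charges sum to -3, so Hg = +2.
A 1:1 salt means the cation carries the equal and opposite charge, 1+.
Cation: ligand charges sum to -2; for the ion to be 1+, Os = +3.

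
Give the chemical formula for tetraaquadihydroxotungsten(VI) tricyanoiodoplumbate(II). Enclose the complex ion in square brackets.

[W(H2O)4(OH)2][Pb(CN)3I]2

Cation [W…]: ligand charges -2, W(VI) ⇒ ion charge 4+.
Anion [Pb…]: ligand charges -4, Pb(II) ⇒ ion charge 2−.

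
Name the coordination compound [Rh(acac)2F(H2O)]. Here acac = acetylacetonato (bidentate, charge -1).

There is no counter-ion, so the complex is neutral overall.
Ligand charges: 1×fluoro (-1 each), 1×aqua (neutral), 2×acetylacetonato (-1 each); total -3. So Rh + (-3) = 0, giving Rh = +3.
Ligands are named alphabetically: acetylacetonato before aqua before fluoro.

bis(acetylacetonato)aquafluororhodium(III)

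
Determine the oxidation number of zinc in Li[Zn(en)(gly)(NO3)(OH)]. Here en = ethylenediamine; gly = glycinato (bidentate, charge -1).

1 lithium outside the brackets (+1 each) → the complex ion is 1−.
Ligand charges: 1×en neutral; 1×gly = -1; 1×OH = -1; 1×NO3 = -1; sum -3.
Zn + (-3) = 1− ⇒ Zn is +2.

+2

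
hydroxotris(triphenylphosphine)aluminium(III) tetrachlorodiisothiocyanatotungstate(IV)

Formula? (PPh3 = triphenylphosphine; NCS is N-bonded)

[Al(OH)(PPh3)3][WCl4(NCS)2]

Cation [Al…]: ligand charges -1, Al(III) ⇒ ion charge 2+.
Anion [W…]: ligand charges -6, W(IV) ⇒ ion charge 2−.
One 2+ cation balances one 2− anion.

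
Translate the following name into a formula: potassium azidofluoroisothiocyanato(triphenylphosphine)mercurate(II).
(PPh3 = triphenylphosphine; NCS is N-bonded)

Ligands: 1 triphenylphosphine (PPh3, neutral), 1 fluoro (F, -1), 1 isothiocyanato (NCS, -1), 1 azido (N3, -1). Ligand charge sum = -3.
Charge balance with potassium (+1) requires 1 complex ion per 1 potassium.

K[HgF(N3)(NCS)(PPh3)]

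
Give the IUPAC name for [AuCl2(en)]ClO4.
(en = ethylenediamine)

The 1 perchlorate counter-ion carries a total charge of -1, so each complex ion is 1+.
Ligand charges: 1×ethylenediamine (neutral), 2×chloro (-1 each); total -2. So Au + (-2) = 1+, giving Au = +3.
Ligands are named alphabetically: chloro before ethylenediamine.

dichloro(ethylenediamine)gold(III) perchlorate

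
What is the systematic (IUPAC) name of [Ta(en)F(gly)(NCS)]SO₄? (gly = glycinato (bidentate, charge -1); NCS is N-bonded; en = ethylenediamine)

The 1 sulfate counter-ion carries a total charge of -2, so each complex ion is 2+.
Ligand charges: 1×fluoro (-1 each), 1×glycinato (-1 each), 1×isothiocyanato (-1 each), 1×ethylenediamine (neutral); total -3. So Ta + (-3) = 2+, giving Ta = +5.
Ligands are named alphabetically: ethylenediamine before fluoro before glycinato before isothiocyanato.

(ethylenediamine)fluoro(glycinato)isothiocyanatotantalum(V) sulfate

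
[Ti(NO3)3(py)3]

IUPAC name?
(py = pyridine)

trinitratotris(pyridine)titanium(III)

There is no counter-ion, so the complex is neutral overall.
Ligand charges: 3×pyridine (neutral), 3×nitrato (-1 each); total -3. So Ti + (-3) = 0, giving Ti = +3.
Ligands are named alphabetically: nitrato before pyridine.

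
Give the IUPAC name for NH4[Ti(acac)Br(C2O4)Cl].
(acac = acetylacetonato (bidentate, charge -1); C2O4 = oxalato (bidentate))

ammonium (acetylacetonato)bromochlorooxalatotitanate(IV)

The 1 ammonium counter-ion carries a total charge of +1, so each complex ion is 1−.
Ligand charges: 1×chloro (-1 each), 1×acetylacetonato (-1 each), 1×bromo (-1 each), 1×oxalato (-2 each); total -5. So Ti + (-5) = 1−, giving Ti = +4.
Ligands are named alphabetically: acetylacetonato before bromo before chloro before oxalato.
The complex ion is anionic, so titanium takes the -ate form titanate(IV).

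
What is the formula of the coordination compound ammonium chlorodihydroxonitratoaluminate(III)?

NH4[AlCl(NO3)(OH)2]

Ligands: 2 hydroxo (OH, -1), 1 nitrato (NO3, -1), 1 chloro (Cl, -1). Ligand charge sum = -4.
With Al in oxidation state +3, the complex ion is [Al...]^1−.
Charge balance with ammonium (+1) requires 1 complex ion per 1 ammonium.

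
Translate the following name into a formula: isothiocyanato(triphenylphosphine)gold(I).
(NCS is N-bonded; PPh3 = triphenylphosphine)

Ligands: 1 isothiocyanato (NCS, -1), 1 triphenylphosphine (PPh3, neutral). Ligand charge sum = -1.
With Au in oxidation state +1, the complex ion is [Au...].

[Au(NCS)(PPh3)]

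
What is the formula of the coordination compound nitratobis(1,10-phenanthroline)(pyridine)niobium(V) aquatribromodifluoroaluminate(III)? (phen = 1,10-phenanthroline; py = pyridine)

[Nb(NO3)(phen)2(py)][AlBr3F2(H2O)]2

Cation [Nb…]: ligand charges -1, Nb(V) ⇒ ion charge 4+.
Anion [Al…]: ligand charges -5, Al(III) ⇒ ion charge 2−.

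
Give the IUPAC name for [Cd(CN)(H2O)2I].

diaquacyanoiodocadmium(II)

There is no counter-ion, so the complex is neutral overall.
Ligand charges: 1×iodo (-1 each), 1×cyano (-1 each), 2×aqua (neutral); total -2. So Cd + (-2) = 0, giving Cd = +2.
Ligands are named alphabetically: aqua before cyano before iodo.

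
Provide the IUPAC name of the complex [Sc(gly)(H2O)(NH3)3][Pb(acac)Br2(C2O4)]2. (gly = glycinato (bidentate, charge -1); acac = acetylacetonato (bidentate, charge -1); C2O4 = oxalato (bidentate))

triammineaqua(glycinato)scandium(III) (acetylacetonato)dibromooxalatoplumbate(IV)

Scandium is always +3 in its complexes; the cation's ligand charges sum to -1, so the complex cation is 2+.
With 2 anions per cation, each anion must be 2/2 = 1−.
Anion: ligand charges sum to -5; for the ion to be 1−, Pb = +4.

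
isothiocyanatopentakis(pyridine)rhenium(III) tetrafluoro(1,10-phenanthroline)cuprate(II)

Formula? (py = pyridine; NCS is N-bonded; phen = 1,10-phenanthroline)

Cation [Re…]: ligand charges -1, Re(III) ⇒ ion charge 2+.
Anion [Cu…]: ligand charges -4, Cu(II) ⇒ ion charge 2−.

[Re(NCS)(py)5][CuF4(phen)]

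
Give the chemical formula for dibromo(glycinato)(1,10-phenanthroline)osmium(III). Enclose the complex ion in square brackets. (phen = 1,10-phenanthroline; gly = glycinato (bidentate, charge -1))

Ligands: 1 1,10-phenanthroline (phen, neutral), 2 bromo (Br, -1), 1 glycinato (gly, -1). Ligand charge sum = -3.
With Os in oxidation state +3, the complex ion is [Os...].

[OsBr2(gly)(phen)]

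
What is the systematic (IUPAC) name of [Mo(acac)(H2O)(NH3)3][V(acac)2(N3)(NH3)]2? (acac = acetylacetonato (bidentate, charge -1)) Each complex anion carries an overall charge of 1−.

Both ions are complex: the cation is named first with the plain metal name, the anion second with the -ate form; each ion's ligands are alphabetised independently.
The complex anion is given as 1−; its ligand charges sum to -3, so V = +2.
With 2 anions per cation, the cation must be 2×1 = 2+.
Cation: ligand charges sum to -1; for the ion to be 2+, Mo = +3.

(acetylacetonato)triammineaquamolybdenum(III) bis(acetylacetonato)ammineazidovanadate(II)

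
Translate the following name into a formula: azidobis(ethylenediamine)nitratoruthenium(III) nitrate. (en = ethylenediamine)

[Ru(en)2(N3)(NO3)]NO3

Ligands: 2 ethylenediamine (en, neutral), 1 azido (N3, -1), 1 nitrato (NO3, -1). Ligand charge sum = -2.
With Ru in oxidation state +3, the complex ion is [Ru...]^1+.
Charge balance with nitrate (-1) requires 1 complex ion per 1 nitrate.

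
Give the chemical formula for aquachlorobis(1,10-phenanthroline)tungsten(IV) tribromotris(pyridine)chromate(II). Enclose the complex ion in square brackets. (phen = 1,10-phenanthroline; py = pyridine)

[WCl(H2O)(phen)2][CrBr3(py)3]3

Cation [W…]: ligand charges -1, W(IV) ⇒ ion charge 3+.
Anion [Cr…]: ligand charges -3, Cr(II) ⇒ ion charge 1−.
One 3+ cation requires 3 of the 1− anion.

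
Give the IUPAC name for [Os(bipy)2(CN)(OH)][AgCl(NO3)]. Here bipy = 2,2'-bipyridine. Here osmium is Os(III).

Os is given as +3; the cation's ligand charges sum to -2, so the complex cation is 1+.
A 1:1 salt means the anion carries the equal and opposite charge, 1−.
Anion: ligand charges sum to -2; for the ion to be 1−, Ag = +1.

bis(2,2'-bipyridine)cyanohydroxoosmium(III) chloronitratoargentate(I)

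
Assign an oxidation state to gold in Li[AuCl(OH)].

1 lithium outside the brackets (+1 each) → the complex ion is 1−.
Ligand charges: 1×OH = -1; 1×Cl = -1; sum -2.
Au + (-2) = 1− ⇒ Au is +1.

+1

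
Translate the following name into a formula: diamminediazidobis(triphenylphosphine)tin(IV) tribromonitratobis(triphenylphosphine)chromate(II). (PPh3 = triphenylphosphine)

[Sn(N3)2(NH3)2(PPh3)2][CrBr3(NO3)(PPh3)2]

Cation [Sn…]: ligand charges -2, Sn(IV) ⇒ ion charge 2+.
Anion [Cr…]: ligand charges -4, Cr(II) ⇒ ion charge 2−.
One 2+ cation balances one 2− anion.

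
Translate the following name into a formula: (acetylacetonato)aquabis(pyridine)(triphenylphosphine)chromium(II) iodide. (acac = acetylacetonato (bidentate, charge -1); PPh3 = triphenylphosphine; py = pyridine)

Ligands: 1 acetylacetonato (acac, -1), 1 triphenylphosphine (PPh3, neutral), 1 aqua (H2O, neutral), 2 pyridine (py, neutral). Ligand charge sum = -1.
With Cr in oxidation state +2, the complex ion is [Cr...]^1+.
Charge balance with iodide (-1) requires 1 complex ion per 1 iodide.

[Cr(acac)(H2O)(PPh3)(py)2]I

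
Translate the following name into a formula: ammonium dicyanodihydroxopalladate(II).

Ligands: 2 hydroxo (OH, -1), 2 cyano (CN, -1). Ligand charge sum = -4.
With Pd in oxidation state +2, the complex ion is [Pd...]^2−.
Charge balance with ammonium (+1) requires 1 complex ion per 2 ammonium.

(NH4)2[Pd(CN)2(OH)2]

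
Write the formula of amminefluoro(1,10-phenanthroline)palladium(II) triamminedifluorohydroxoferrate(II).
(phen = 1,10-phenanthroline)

Cation [Pd…]: ligand charges -1, Pd(II) ⇒ ion charge 1+.
Anion [Fe…]: ligand charges -3, Fe(II) ⇒ ion charge 1−.
One 1+ cation balances one 1− anion.

[PdF(NH3)(phen)][FeF2(NH3)3(OH)]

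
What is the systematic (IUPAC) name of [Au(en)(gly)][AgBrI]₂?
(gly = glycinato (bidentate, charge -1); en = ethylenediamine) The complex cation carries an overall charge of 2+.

(ethylenediamine)(glycinato)gold(III) bromoiodoargentate(I)

The complex cation is given as 2+; its ligand charges sum to -1, so Au = +3.
With 2 anions per cation, each anion must be 2/2 = 1−.
Anion: ligand charges sum to -2; for the ion to be 1−, Ag = +1.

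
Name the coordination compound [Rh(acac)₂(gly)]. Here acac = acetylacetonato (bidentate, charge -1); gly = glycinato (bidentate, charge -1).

There is no counter-ion, so the complex is neutral overall.
Ligand charges: 2×acetylacetonato (-1 each), 1×glycinato (-1 each); total -3. So Rh + (-3) = 0, giving Rh = +3.
Ligands are named alphabetically: acetylacetonato before glycinato.

bis(acetylacetonato)(glycinato)rhodium(III)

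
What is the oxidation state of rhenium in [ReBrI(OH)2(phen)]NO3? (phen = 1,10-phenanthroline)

1 nitrate outside the brackets (-1 each) → the complex ion is 1+.
Ligand charges: 2×OH = -2; 1×Br = -1; 1×I = -1; 1×phen neutral; sum -4.
Re + (-4) = 1+ ⇒ Re is +5.

+5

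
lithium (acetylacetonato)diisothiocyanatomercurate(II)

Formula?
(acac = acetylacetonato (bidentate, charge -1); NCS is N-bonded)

Ligands: 1 acetylacetonato (acac, -1), 2 isothiocyanato (NCS, -1). Ligand charge sum = -3.
With Hg in oxidation state +2, the complex ion is [Hg...]^1−.
Charge balance with lithium (+1) requires 1 complex ion per 1 lithium.

Li[Hg(acac)(NCS)2]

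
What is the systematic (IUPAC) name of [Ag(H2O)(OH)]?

There is no counter-ion, so the complex is neutral overall.
Ligand charges: 1×hydroxo (-1 each), 1×aqua (neutral); total -1. So Ag + (-1) = 0, giving Ag = +1.
Ligands are named alphabetically: aqua before hydroxo.

aquahydroxosilver(I)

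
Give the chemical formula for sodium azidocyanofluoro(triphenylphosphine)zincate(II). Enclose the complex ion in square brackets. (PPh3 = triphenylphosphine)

Na[Zn(CN)F(N3)(PPh3)]

Ligands: 1 fluoro (F, -1), 1 azido (N3, -1), 1 cyano (CN, -1), 1 triphenylphosphine (PPh3, neutral). Ligand charge sum = -3.
With Zn in oxidation state +2, the complex ion is [Zn...]^1−.
Charge balance with sodium (+1) requires 1 complex ion per 1 sodium.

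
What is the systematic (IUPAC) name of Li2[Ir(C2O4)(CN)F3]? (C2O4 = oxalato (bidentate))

lithium cyanotrifluorooxalatoiridate(IV)

The 2 lithium counter-ions carry a total charge of +2, so each complex ion is 2−.
Ligand charges: 1×cyano (-1 each), 1×oxalato (-2 each), 3×fluoro (-1 each); total -6. So Ir + (-6) = 2−, giving Ir = +4.
Ligands are named alphabetically: cyano before fluoro before oxalato.
The complex ion is anionic, so iridium takes the -ate form iridate(IV).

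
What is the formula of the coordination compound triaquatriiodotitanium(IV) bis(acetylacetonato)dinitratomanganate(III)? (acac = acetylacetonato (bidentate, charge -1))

[Ti(H2O)3I3][Mn(acac)2(NO3)2]

Cation [Ti…]: ligand charges -3, Ti(IV) ⇒ ion charge 1+.
Anion [Mn…]: ligand charges -4, Mn(III) ⇒ ion charge 1−.
One 1+ cation balances one 1− anion.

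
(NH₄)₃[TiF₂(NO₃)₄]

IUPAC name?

ammonium difluorotetranitratotitanate(III)

The 3 ammonium counter-ions carry a total charge of +3, so each complex ion is 3−.
Ligand charges: 4×nitrato (-1 each), 2×fluoro (-1 each); total -6. So Ti + (-6) = 3−, giving Ti = +3.
Ligands are named alphabetically: fluoro before nitrato.
The complex ion is anionic, so titanium takes the -ate form titanate(III).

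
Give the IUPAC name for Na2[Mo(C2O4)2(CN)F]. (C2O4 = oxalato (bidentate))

sodium cyanofluorodioxalatomolybdate(IV)

The 2 sodium counter-ions carry a total charge of +2, so each complex ion is 2−.
Ligand charges: 2×oxalato (-2 each), 1×cyano (-1 each), 1×fluoro (-1 each); total -6. So Mo + (-6) = 2−, giving Mo = +4.
Ligands are named alphabetically: cyano before fluoro before oxalato.
The complex ion is anionic, so molybdenum takes the -ate form molybdate(IV).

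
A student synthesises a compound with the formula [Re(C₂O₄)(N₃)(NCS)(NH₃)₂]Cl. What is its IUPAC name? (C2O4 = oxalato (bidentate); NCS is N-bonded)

The 1 chloride counter-ion carries a total charge of -1, so each complex ion is 1+.
Ligand charges: 1×oxalato (-2 each), 1×azido (-1 each), 2×ammine (neutral), 1×isothiocyanato (-1 each); total -4. So Re + (-4) = 1+, giving Re = +5.
Ligands are named alphabetically: ammine before azido before isothiocyanato before oxalato.

diammineazidoisothiocyanatooxalatorhenium(V) chloride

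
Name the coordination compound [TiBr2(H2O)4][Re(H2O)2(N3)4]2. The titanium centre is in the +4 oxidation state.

tetraaquadibromotitanium(IV) diaquatetraazidorhenate(III)

Both ions are complex: the cation is named first with the plain metal name, the anion second with the -ate form; each ion's ligands are alphabetised independently.
Ti is given as +4; the cation's ligand charges sum to -2, so the complex cation is 2+.
With 2 anions per cation, each anion must be 2/2 = 1−.
Anion: ligand charges sum to -4; for the ion to be 1−, Re = +3.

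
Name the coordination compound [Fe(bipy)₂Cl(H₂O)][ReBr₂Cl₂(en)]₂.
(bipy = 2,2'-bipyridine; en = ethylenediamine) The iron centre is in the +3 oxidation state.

Fe is given as +3; the cation's ligand charges sum to -1, so the complex cation is 2+.
With 2 anions per cation, each anion must be 2/2 = 1−.
Anion: ligand charges sum to -4; for the ion to be 1−, Re = +3.

aquabis(2,2'-bipyridine)chloroiron(III) dibromodichloro(ethylenediamine)rhenate(III)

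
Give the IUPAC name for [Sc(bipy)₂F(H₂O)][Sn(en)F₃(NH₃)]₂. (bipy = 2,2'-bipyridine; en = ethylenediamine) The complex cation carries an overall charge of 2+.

Both ions are complex: the cation is named first with the plain metal name, the anion second with the -ate form; each ion's ligands are alphabetised independently.
The complex cation is given as 2+; its ligand charges sum to -1, so Sc = +3.
With 2 anions per cation, each anion must be 2/2 = 1−.
Anion: ligand charges sum to -3; for the ion to be 1−, Sn = +2.

aquabis(2,2'-bipyridine)fluoroscandium(III) ammine(ethylenediamine)trifluorostannate(II)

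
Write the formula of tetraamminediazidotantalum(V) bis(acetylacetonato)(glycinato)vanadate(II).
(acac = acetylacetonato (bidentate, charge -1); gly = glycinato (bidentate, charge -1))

Cation [Ta…]: ligand charges -2, Ta(V) ⇒ ion charge 3+.
Anion [V…]: ligand charges -3, V(II) ⇒ ion charge 1−.

[Ta(N3)2(NH3)4][V(acac)2(gly)]3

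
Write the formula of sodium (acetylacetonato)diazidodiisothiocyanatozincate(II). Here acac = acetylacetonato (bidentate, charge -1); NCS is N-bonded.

Ligands: 2 azido (N3, -1), 1 acetylacetonato (acac, -1), 2 isothiocyanato (NCS, -1). Ligand charge sum = -5.
With Zn in oxidation state +2, the complex ion is [Zn...]^3−.
Charge balance with sodium (+1) requires 1 complex ion per 3 sodium.

Na3[Zn(acac)(N3)2(NCS)2]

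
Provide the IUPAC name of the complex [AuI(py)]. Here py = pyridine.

There is no counter-ion, so the complex is neutral overall.
Ligand charges: 1×pyridine (neutral), 1×iodo (-1 each); total -1. So Au + (-1) = 0, giving Au = +1.
Ligands are named alphabetically: iodo before pyridine.

iodo(pyridine)gold(I)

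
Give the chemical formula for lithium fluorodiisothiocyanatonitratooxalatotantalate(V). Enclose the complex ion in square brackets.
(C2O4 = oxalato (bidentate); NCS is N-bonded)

Li[Ta(C2O4)F(NCS)2(NO3)]

Ligands: 1 oxalato (C2O4, -2), 2 isothiocyanato (NCS, -1), 1 nitrato (NO3, -1), 1 fluoro (F, -1). Ligand charge sum = -6.
Charge balance with lithium (+1) requires 1 complex ion per 1 lithium.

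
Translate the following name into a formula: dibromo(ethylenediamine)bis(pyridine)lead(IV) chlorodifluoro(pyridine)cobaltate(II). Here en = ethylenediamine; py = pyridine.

Cation [Pb…]: ligand charges -2, Pb(IV) ⇒ ion charge 2+.
Anion [Co…]: ligand charges -3, Co(II) ⇒ ion charge 1−.

[PbBr2(en)(py)2][CoClF2(py)]2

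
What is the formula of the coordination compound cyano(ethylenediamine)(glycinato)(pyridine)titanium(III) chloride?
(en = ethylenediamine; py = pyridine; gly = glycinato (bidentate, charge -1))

[Ti(CN)(en)(gly)(py)]Cl

Ligands: 1 ethylenediamine (en, neutral), 1 cyano (CN, -1), 1 pyridine (py, neutral), 1 glycinato (gly, -1). Ligand charge sum = -2.
With Ti in oxidation state +3, the complex ion is [Ti...]^1+.
Charge balance with chloride (-1) requires 1 complex ion per 1 chloride.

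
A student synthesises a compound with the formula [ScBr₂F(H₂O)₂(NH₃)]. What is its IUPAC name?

There is no counter-ion, so the complex is neutral overall.
Ligand charges: 2×bromo (-1 each), 2×aqua (neutral), 1×fluoro (-1 each), 1×ammine (neutral); total -3. So Sc + (-3) = 0, giving Sc = +3.
Ligands are named alphabetically: ammine before aqua before bromo before fluoro.

amminediaquadibromofluoroscandium(III)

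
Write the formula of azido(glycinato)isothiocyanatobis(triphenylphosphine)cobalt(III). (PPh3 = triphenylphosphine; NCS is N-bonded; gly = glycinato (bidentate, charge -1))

[Co(gly)(N3)(NCS)(PPh3)2]

Ligands: 2 triphenylphosphine (PPh3, neutral), 1 isothiocyanato (NCS, -1), 1 azido (N3, -1), 1 glycinato (gly, -1). Ligand charge sum = -3.
With Co in oxidation state +3, the complex ion is [Co...].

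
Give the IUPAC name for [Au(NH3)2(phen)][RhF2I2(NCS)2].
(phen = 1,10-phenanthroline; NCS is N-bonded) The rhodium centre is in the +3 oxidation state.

Rh is given as +3; the anion's ligand charges sum to -6, so the complex anion is 3−.
A 1:1 salt means the cation carries the equal and opposite charge, 3+.
Cation: ligand charges sum to 0; for the ion to be 3+, Au = +3.

diammine(1,10-phenanthroline)gold(III) difluorodiiododiisothiocyanatorhodate(III)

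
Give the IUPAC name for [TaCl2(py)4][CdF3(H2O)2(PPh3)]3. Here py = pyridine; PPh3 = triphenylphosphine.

Cadmium is always +2 in its complexes; the anion's ligand charges sum to -3, so the complex anion is 1−.
With 3 anions per cation, the cation must be 3×1 = 3+.
Cation: ligand charges sum to -2; for the ion to be 3+, Ta = +5.

dichlorotetrakis(pyridine)tantalum(V) diaquatrifluoro(triphenylphosphine)cadmate(II)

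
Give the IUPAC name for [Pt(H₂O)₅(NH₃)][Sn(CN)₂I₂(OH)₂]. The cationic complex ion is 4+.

amminepentaaquaplatinum(IV) dicyanodihydroxodiiodostannate(II)

Both ions are complex: the cation is named first with the plain metal name, the anion second with the -ate form; each ion's ligands are alphabetised independently.
The complex cation is given as 4+; its ligand charges sum to 0, so Pt = +4.
A 1:1 salt means the anion carries the equal and opposite charge, 4−.
Anion: ligand charges sum to -6; for the ion to be 4−, Sn = +2.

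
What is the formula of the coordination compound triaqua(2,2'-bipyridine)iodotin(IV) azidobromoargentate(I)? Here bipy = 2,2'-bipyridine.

Cation [Sn…]: ligand charges -1, Sn(IV) ⇒ ion charge 3+.
Anion [Ag…]: ligand charges -2, Ag(I) ⇒ ion charge 1−.

[Sn(bipy)(H2O)3I][AgBr(N3)]3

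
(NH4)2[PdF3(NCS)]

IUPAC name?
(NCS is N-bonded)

ammonium trifluoroisothiocyanatopalladate(II)

The 2 ammonium counter-ions carry a total charge of +2, so each complex ion is 2−.
Ligand charges: 3×fluoro (-1 each), 1×isothiocyanato (-1 each); total -4. So Pd + (-4) = 2−, giving Pd = +2.
The complex ion is anionic, so palladium takes the -ate form palladate(II).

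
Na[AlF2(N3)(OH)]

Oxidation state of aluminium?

1 sodium outside the brackets (+1 each) → the complex ion is 1−.
Ligand charges: 2×F = -2; 1×N3 = -1; 1×OH = -1; sum -4.
Al + (-4) = 1− ⇒ Al is +3.

+3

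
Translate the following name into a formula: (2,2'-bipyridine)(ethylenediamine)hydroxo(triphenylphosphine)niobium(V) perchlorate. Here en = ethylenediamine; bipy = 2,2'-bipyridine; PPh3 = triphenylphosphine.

Ligands: 1 ethylenediamine (en, neutral), 1 2,2'-bipyridine (bipy, neutral), 1 triphenylphosphine (PPh3, neutral), 1 hydroxo (OH, -1). Ligand charge sum = -1.
Charge balance with perchlorate (-1) requires 1 complex ion per 4 perchlorate.

[Nb(bipy)(en)(OH)(PPh3)](ClO4)4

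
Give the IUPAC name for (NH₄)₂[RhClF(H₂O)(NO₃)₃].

The 2 ammonium counter-ions carry a total charge of +2, so each complex ion is 2−.
Ligand charges: 1×chloro (-1 each), 1×fluoro (-1 each), 3×nitrato (-1 each), 1×aqua (neutral); total -5. So Rh + (-5) = 2−, giving Rh = +3.
Ligands are named alphabetically: aqua before chloro before fluoro before nitrato.
The complex ion is anionic, so rhodium takes the -ate form rhodate(III).

ammonium aquachlorofluorotrinitratorhodate(III)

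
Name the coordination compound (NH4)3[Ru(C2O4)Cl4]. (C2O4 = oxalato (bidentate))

ammonium tetrachlorooxalatoruthenate(III)

The 3 ammonium counter-ions carry a total charge of +3, so each complex ion is 3−.
Ligand charges: 1×oxalato (-2 each), 4×chloro (-1 each); total -6. So Ru + (-6) = 3−, giving Ru = +3.
Ligands are named alphabetically: chloro before oxalato.
The complex ion is anionic, so ruthenium takes the -ate form ruthenate(III).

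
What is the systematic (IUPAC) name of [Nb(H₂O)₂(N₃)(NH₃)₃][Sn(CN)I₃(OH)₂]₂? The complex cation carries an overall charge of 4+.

triamminediaquaazidoniobium(V) cyanodihydroxotriiodostannate(IV)

The complex cation is given as 4+; its ligand charges sum to -1, so Nb = +5.
With 2 anions per cation, each anion must be 4/2 = 2−.
Anion: ligand charges sum to -6; for the ion to be 2−, Sn = +4.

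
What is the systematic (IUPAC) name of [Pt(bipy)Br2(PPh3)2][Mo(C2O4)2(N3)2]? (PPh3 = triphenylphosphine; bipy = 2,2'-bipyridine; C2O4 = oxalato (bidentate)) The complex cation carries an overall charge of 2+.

(2,2'-bipyridine)dibromobis(triphenylphosphine)platinum(IV) diazidodioxalatomolybdate(IV)

Both ions are complex: the cation is named first with the plain metal name, the anion second with the -ate form; each ion's ligands are alphabetised independently.
The complex cation is given as 2+; its ligand charges sum to -2, so Pt = +4.
A 1:1 salt means the anion carries the equal and opposite charge, 2−.
Anion: ligand charges sum to -6; for the ion to be 2−, Mo = +4.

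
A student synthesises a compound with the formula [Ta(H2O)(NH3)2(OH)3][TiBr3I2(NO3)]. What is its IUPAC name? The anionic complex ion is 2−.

The complex anion is given as 2−; its ligand charges sum to -6, so Ti = +4.
A 1:1 salt means the cation carries the equal and opposite charge, 2+.
Cation: ligand charges sum to -3; for the ion to be 2+, Ta = +5.

diammineaquatrihydroxotantalum(V) tribromodiiodonitratotitanate(IV)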